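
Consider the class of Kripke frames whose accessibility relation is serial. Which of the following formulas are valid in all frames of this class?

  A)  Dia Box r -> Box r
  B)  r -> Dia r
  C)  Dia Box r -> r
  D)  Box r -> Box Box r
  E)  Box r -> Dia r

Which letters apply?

(A) Dia Box r -> Box r (the dual of axiom 5) characterises the euclidean frames. Such an R need not be euclidean — not valid.
(B) r -> Dia r (the dual of axiom T) characterises the reflexive frames. Such an R need not be reflexive — not valid.
(C) Dia Box r -> r is the dual of axiom B, which corresponds to symmetry. Such an R need not be symmetric — not valid.
(D) Box r -> Box Box r is axiom 4, which corresponds to transitivity. Such an R need not be transitive — not valid.
(E) Box r -> Dia r (axiom D) characterises the serial frames. Every such R is serial — valid.

E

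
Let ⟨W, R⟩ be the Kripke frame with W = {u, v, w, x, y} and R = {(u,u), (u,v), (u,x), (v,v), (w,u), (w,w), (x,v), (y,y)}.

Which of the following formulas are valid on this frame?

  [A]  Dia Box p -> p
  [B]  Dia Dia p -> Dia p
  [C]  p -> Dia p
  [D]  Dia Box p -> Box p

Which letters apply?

none

R is not reflexive: not x R x.
R is not symmetric: u R v but not v R u.
R is not transitive: w R u and u R v but not w R v.
R is not euclidean: u R v and u R u but not v R u.
(A) the dual of axiom B: valid iff R is symmetric. R is not symmetric — not valid.
(B) the dual of axiom 4: valid iff R is transitive. R is not transitive — not valid.
(C) the dual of axiom T: valid iff R is reflexive. R is not reflexive — not valid.
(D) the dual of axiom 5: valid iff R is euclidean. R is not euclidean — not valid.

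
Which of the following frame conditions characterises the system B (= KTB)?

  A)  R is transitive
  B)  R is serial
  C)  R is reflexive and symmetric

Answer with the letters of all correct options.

C

(A) this class determines K4, not B (= KTB).
(B) this class determines D, not B (= KTB).
(C) B (= KTB) is sound and complete for exactly this class.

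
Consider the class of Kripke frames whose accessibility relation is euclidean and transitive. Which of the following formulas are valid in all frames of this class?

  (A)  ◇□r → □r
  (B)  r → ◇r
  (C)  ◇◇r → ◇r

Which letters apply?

(A) ◇□r → □r is the dual of axiom 5; it is valid on a frame exactly when R is euclidean. Every such R is euclidean, so valid.
(B) r → ◇r is the dual of axiom T, which corresponds to reflexivity. Such an R need not be reflexive — not valid.
(C) ◇◇r → ◇r is the dual of axiom 4, which corresponds to transitivity. Every such R is transitive — valid.

A, C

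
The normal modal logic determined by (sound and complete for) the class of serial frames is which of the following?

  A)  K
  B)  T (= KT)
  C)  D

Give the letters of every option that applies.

C

(A) K is determined by the class of arbitrary frames.
(B) T (= KT) is determined by the class of reflexive frames.
(C) D is determined by exactly this class.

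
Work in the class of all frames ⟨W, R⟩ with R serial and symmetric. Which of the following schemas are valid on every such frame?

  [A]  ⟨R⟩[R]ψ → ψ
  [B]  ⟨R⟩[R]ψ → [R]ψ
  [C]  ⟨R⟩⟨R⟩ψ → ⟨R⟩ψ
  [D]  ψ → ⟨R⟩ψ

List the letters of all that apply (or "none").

A

(A) the dual of axiom B: valid iff R is symmetric. Every such R is symmetric — valid.
(B) ⟨R⟩[R]ψ → [R]ψ (the dual of axiom 5) characterises the euclidean frames. Such an R need not be euclidean — not valid.
(C) ⟨R⟩⟨R⟩ψ → ⟨R⟩ψ is the dual of axiom 4, which corresponds to transitivity. Such an R need not be transitive — not valid.
(D) ψ → ⟨R⟩ψ (the dual of axiom T) characterises the reflexive frames. Such an R need not be reflexive — not valid.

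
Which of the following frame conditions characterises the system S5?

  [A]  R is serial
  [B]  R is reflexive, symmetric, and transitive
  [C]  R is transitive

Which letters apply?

B

(A) this class determines D, not S5.
(B) S5 is sound and complete for exactly this class.
(C) this class determines K4, not S5.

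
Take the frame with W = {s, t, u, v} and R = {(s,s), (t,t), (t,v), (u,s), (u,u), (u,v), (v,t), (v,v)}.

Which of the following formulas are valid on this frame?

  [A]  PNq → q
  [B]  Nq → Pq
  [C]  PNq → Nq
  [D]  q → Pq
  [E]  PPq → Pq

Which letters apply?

R is reflexive: each world relates to itself.
R is not symmetric: u R s but not s R u.
R is not transitive: u R v and v R t but not u R t.
R is not euclidean: u R s and u R u but not s R u.
R is serial: every world has an R-successor.
(A) PNq → q is the dual of axiom B, which corresponds to symmetry. R is not symmetric — not valid.
(B) Nq → Pq is axiom D, which corresponds to seriality. R is serial — valid.
(C) PNq → Nq (the dual of axiom 5) characterises the euclidean frames. R is not euclidean — not valid.
(D) q → Pq is the dual of axiom T, which corresponds to reflexivity. R is reflexive — valid.
(E) PPq → Pq is the dual of axiom 4; it is valid on a frame exactly when R is transitive. R is not transitive, so not valid.

B, D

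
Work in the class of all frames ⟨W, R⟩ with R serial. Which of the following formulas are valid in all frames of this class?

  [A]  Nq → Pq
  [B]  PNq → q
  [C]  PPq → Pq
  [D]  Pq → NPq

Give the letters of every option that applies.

A

(A) Nq → Pq (axiom D) characterises the serial frames. Every such R is serial — valid.
(B) PNq → q (the dual of axiom B) characterises the symmetric frames. Such an R need not be symmetric — not valid.
(C) the dual of axiom 4: valid iff R is transitive. Such an R need not be transitive — not valid.
(D) axiom 5: valid iff R is euclidean. Such an R need not be euclidean — not valid.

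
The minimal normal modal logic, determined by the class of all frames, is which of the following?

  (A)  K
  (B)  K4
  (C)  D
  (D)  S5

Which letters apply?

A

(A) K is determined by exactly this class.
(B) K4 is determined by the class of transitive frames.
(C) D is determined by the class of serial frames.
(D) S5 is determined by the class of reflexive, symmetric, and transitive frames.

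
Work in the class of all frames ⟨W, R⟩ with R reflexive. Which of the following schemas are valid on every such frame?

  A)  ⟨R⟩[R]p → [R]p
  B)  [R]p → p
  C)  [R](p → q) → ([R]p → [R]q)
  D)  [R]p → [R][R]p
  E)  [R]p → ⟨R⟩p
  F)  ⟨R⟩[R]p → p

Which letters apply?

A reflexive relation is serial.
(A) ⟨R⟩[R]p → [R]p is the dual of axiom 5, which corresponds to the euclidean property. Such an R need not be euclidean — not valid.
(B) [R]p → p (axiom T) characterises the reflexive frames. Every such R is reflexive — valid.
(C) [R](p → q) → ([R]p → [R]q) is the K axiom; it holds on all frames — valid.
(D) [R]p → [R][R]p is axiom 4; it is valid on a frame exactly when R is transitive. Such an R need not be transitive, so not valid.
(E) [R]p → ⟨R⟩p is axiom D, which corresponds to seriality. Every such R is serial — valid.
(F) ⟨R⟩[R]p → p (the dual of axiom B) characterises the symmetric frames. Such an R need not be symmetric — not valid.

B, C, E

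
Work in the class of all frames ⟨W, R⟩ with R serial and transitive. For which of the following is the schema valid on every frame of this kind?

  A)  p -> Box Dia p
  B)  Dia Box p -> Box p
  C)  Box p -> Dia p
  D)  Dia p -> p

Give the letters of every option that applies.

C

(A) p -> Box Dia p is axiom B, which corresponds to symmetry. Such an R need not be symmetric — not valid.
(B) Dia Box p -> Box p (the dual of axiom 5) characterises the euclidean frames. Such an R need not be euclidean — not valid.
(C) Box p -> Dia p is axiom D, which corresponds to seriality. Every such R is serial — valid.
(D) Dia p -> p (the converse of T) corresponds to R being a subset of the identity. Such an R need not be a subset of the identity, so not valid.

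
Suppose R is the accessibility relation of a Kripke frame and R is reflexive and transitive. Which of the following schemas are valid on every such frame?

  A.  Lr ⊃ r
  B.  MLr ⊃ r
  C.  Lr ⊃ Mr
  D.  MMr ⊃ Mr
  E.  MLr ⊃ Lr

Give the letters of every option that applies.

Reflexive relations are serial.
(A) Lr ⊃ r is axiom T, which corresponds to reflexivity. Every such R is reflexive — valid.
(B) the dual of axiom B: valid iff R is symmetric. Such an R need not be symmetric — not valid.
(C) Lr ⊃ Mr is axiom D; it is valid on a frame exactly when R is serial. Every such R is serial, so valid.
(D) MMr ⊃ Mr is the dual of axiom 4, which corresponds to transitivity. Every such R is transitive — valid.
(E) MLr ⊃ Lr is the dual of axiom 5, which corresponds to the euclidean property. Such an R need not be euclidean — not valid.

A, C, D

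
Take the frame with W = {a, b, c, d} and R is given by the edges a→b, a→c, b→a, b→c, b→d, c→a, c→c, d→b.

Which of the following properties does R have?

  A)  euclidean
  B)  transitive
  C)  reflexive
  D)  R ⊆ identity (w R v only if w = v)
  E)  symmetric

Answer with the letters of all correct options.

(A) not euclidean: a R c and a R b but not c R b.
(B) not transitive: a R b and b R a but not a R a.
(C) not reflexive: not a R a.
(D) not ⊆ identity: a R b with a ≠ b.
(E) not symmetric: b R c but not c R b.

none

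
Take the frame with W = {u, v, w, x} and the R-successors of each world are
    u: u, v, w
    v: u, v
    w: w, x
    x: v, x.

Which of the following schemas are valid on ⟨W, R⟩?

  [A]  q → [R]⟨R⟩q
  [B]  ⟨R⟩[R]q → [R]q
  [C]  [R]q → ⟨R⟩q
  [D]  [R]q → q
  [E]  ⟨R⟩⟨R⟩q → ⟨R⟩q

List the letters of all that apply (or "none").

R is reflexive: each world relates to itself.
R is not symmetric: u R w but not w R u.
R is not transitive: u R w and w R x but not u R x.
R is not euclidean: u R v and u R w but not v R w.
R is serial: every world has an R-successor.
(A) axiom B: valid iff R is symmetric. R is not symmetric — not valid.
(B) ⟨R⟩[R]q → [R]q is the dual of axiom 5, which corresponds to the euclidean property. R is not euclidean — not valid.
(C) [R]q → ⟨R⟩q (axiom D) characterises the serial frames. R is serial — valid.
(D) [R]q → q is axiom T; it is valid on a frame exactly when R is reflexive. R is reflexive, so valid.
(E) ⟨R⟩⟨R⟩q → ⟨R⟩q is the dual of axiom 4; it is valid on a frame exactly when R is transitive. R is not transitive, so not valid.

C, D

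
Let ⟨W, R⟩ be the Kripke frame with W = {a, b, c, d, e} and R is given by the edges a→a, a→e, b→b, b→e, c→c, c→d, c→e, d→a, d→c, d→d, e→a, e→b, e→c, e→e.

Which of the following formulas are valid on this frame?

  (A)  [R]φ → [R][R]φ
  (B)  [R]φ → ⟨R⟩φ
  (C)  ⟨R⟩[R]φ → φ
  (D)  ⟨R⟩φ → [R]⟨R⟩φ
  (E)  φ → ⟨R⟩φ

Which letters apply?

R is reflexive: each world relates to itself.
R is not symmetric: d R a but not a R d.
R is not transitive: a R e and e R b but not a R b.
R is not euclidean: c R d and c R e but not d R e.
R is serial: every world has an R-successor.
(A) [R]φ → [R][R]φ is axiom 4; it is valid on a frame exactly when R is transitive. R is not transitive, so not valid.
(B) [R]φ → ⟨R⟩φ is axiom D; it is valid on a frame exactly when R is serial. R is serial, so valid.
(C) ⟨R⟩[R]φ → φ is the dual of axiom B; it is valid on a frame exactly when R is symmetric. R is not symmetric, so not valid.
(D) ⟨R⟩φ → [R]⟨R⟩φ is axiom 5, which corresponds to the euclidean property. R is not euclidean — not valid.
(E) φ → ⟨R⟩φ (the dual of axiom T) characterises the reflexive frames. R is reflexive — valid.

B, E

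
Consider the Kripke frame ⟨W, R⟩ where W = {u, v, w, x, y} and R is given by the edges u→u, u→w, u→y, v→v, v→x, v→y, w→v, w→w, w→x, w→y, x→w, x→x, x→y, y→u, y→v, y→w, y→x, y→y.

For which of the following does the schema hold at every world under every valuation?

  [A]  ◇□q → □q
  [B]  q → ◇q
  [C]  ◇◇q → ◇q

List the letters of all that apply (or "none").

R is reflexive: each world relates to itself.
R is not transitive: u R w and w R v but not u R v.
R is not euclidean: u R w and u R u but not w R u.
(A) the dual of axiom 5: valid iff R is euclidean. R is not euclidean — not valid.
(B) q → ◇q is the dual of axiom T; it is valid on a frame exactly when R is reflexive. R is reflexive, so valid.
(C) the dual of axiom 4: valid iff R is transitive. R is not transitive — not valid.

B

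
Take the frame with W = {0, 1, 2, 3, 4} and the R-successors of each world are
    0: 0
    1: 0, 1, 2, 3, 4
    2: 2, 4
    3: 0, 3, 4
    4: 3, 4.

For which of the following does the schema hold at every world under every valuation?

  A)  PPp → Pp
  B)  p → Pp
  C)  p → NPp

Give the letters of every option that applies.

B

R is reflexive: each world relates to itself.
R is not symmetric: 1 R 0 but not 0 R 1.
R is not transitive: 2 R 4 and 4 R 3 but not 2 R 3.
(A) PPp → Pp is the dual of axiom 4, which corresponds to transitivity. R is not transitive — not valid.
(B) p → Pp is the dual of axiom T, which corresponds to reflexivity. R is reflexive — valid.
(C) p → NPp is axiom B; it is valid on a frame exactly when R is symmetric. R is not symmetric, so not valid.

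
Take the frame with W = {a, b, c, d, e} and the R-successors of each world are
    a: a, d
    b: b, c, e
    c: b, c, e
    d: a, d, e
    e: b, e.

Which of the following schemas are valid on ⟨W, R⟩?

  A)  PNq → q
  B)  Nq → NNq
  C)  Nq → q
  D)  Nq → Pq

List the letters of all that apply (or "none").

R is reflexive: each world relates to itself.
R is not symmetric: c R e but not e R c.
R is not transitive: a R d and d R e but not a R e.
R is serial: every world has an R-successor.
(A) PNq → q is the dual of axiom B, which corresponds to symmetry. R is not symmetric — not valid.
(B) axiom 4: valid iff R is transitive. R is not transitive — not valid.
(C) axiom T: valid iff R is reflexive. R is reflexive — valid.
(D) Nq → Pq is axiom D; it is valid on a frame exactly when R is serial. R is serial, so valid.

C, D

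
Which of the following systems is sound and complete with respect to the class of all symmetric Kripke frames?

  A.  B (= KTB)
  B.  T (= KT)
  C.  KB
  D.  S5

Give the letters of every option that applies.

C

(A) B (= KTB) is determined by the class of reflexive and symmetric frames.
(B) T (= KT) is determined by the class of reflexive frames.
(C) KB is determined by exactly this class.
(D) S5 is determined by the class of reflexive, symmetric, and transitive frames.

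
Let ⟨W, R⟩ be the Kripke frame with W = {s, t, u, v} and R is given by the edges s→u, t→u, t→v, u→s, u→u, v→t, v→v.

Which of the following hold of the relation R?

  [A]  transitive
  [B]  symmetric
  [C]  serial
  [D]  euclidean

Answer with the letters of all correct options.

(A) not transitive: s R u and u R s but not s R s.
(B) not symmetric: t R u but not u R t.
(C) serial: every world has an R-successor.
(D) not euclidean: t R u and t R v but not u R v.

C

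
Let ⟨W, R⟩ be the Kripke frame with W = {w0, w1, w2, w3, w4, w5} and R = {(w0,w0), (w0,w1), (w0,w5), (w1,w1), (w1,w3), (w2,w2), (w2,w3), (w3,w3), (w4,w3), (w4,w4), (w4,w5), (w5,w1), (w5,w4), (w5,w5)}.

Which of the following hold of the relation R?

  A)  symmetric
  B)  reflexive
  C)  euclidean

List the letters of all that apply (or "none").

B

(A) not symmetric: w0 R w1 but not w1 R w0.
(B) reflexive: each world relates to itself.
(C) not euclidean: w0 R w1 and w0 R w0 but not w1 R w0.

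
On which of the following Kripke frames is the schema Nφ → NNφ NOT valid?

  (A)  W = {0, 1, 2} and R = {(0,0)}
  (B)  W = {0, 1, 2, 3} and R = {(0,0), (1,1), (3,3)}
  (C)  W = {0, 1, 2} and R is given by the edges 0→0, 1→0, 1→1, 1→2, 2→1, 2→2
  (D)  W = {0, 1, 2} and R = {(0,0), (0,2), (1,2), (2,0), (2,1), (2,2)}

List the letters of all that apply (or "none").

C, D

The schema Nφ → NNφ is axiom 4; it is valid on a frame iff R is transitive.
(A) R is transitive (R is closed under composition), so the schema is valid here.
(B) R is transitive (R is closed under composition), so the schema is valid here.
(C) R is not transitive (2 R 1 and 1 R 0 but not 2 R 0), so the schema fails here.
(D) R is not transitive (0 R 2 and 2 R 1 but not 0 R 1), so the schema fails here.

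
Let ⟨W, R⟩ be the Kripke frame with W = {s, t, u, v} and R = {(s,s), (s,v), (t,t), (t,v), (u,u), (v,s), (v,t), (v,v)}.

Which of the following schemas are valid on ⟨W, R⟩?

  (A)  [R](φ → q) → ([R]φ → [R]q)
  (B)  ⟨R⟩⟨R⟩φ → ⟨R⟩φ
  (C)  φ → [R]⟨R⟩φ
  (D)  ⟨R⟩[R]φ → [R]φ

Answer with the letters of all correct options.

A, C

R is symmetric: every R-edge is matched by its reverse.
R is not transitive: s R v and v R t but not s R t.
R is not euclidean: v R s and v R t but not s R t.
(A) [R](φ → q) → ([R]φ → [R]q) is axiom K, valid on every Kripke frame — valid.
(B) ⟨R⟩⟨R⟩φ → ⟨R⟩φ is the dual of axiom 4, which corresponds to transitivity. R is not transitive — not valid.
(C) φ → [R]⟨R⟩φ is axiom B, which corresponds to symmetry. R is symmetric — valid.
(D) ⟨R⟩[R]φ → [R]φ is the dual of axiom 5, which corresponds to the euclidean property. R is not euclidean — not valid.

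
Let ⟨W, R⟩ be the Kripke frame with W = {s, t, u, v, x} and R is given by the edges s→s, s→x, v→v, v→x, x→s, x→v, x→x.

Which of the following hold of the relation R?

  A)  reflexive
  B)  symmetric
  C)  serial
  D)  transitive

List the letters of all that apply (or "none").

B

(A) not reflexive: not t R t.
(B) symmetric: every R-edge is matched by its reverse.
(C) not serial: t has no R-successor.
(D) not transitive: s R x and x R v but not s R v.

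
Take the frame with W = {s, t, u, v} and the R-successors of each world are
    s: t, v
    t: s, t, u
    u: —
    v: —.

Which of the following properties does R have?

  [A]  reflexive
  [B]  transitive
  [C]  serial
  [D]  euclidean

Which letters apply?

(A) not reflexive: not s R s.
(B) not transitive: s R t and t R s but not s R s.
(C) not serial: u has no R-successor.
(D) not euclidean: s R t and s R v but not t R v.

none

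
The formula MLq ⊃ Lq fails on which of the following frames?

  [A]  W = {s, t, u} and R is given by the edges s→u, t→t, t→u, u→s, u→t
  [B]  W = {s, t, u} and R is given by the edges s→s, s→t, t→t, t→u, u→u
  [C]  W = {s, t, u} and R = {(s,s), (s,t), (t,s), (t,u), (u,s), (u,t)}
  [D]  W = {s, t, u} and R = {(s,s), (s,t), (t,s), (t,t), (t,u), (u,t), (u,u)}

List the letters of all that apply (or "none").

The schema MLq ⊃ Lq is the dual of axiom 5; it is valid on a frame iff R is euclidean.
(A) R is not euclidean (u R s and u R t but not s R t), so the schema fails here.
(B) R is not euclidean (s R t and s R s but not t R s), so the schema fails here.
(C) R is not euclidean (t R s and t R u but not s R u), so the schema fails here.
(D) R is not euclidean (t R s and t R u but not s R u), so the schema fails here.

A, B, C, D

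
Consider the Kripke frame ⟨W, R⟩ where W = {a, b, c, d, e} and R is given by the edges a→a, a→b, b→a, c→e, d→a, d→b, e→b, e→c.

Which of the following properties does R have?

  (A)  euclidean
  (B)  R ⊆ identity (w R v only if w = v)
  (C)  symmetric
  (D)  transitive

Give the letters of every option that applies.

none

(A) not euclidean: e R b and e R c but not b R c.
(B) not ⊆ identity: a R b with a ≠ b.
(C) not symmetric: d R a but not a R d.
(D) not transitive: b R a and a R b but not b R b.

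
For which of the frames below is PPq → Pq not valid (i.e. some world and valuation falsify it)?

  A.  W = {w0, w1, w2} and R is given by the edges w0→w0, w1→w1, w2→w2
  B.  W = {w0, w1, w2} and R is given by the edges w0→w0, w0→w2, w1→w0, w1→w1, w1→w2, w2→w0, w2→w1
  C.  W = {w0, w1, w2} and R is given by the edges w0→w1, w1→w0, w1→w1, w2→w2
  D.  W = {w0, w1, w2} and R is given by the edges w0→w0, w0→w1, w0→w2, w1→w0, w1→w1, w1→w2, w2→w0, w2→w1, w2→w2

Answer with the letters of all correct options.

The schema PPq → Pq is the dual of axiom 4; it is valid on a frame iff R is transitive.
(A) R is transitive (R is closed under composition), so the schema is valid here.
(B) R is not transitive (w0 R w2 and w2 R w1 but not w0 R w1), so the schema fails here.
(C) R is not transitive (w0 R w1 and w1 R w0 but not w0 R w0), so the schema fails here.
(D) R is transitive (R is closed under composition), so the schema is valid here.

B, C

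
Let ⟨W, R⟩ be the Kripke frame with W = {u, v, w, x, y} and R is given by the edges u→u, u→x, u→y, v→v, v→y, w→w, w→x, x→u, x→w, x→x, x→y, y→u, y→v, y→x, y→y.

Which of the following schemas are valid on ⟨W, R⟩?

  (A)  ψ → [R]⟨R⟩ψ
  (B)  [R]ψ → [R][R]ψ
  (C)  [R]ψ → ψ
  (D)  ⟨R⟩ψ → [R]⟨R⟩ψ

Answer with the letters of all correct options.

R is reflexive: each world relates to itself.
R is symmetric: every R-edge is matched by its reverse.
R is not transitive: u R x and x R w but not u R w.
R is not euclidean: x R u and x R w but not u R w.
(A) axiom B: valid iff R is symmetric. R is symmetric — valid.
(B) [R]ψ → [R][R]ψ (axiom 4) characterises the transitive frames. R is not transitive — not valid.
(C) [R]ψ → ψ (axiom T) characterises the reflexive frames. R is reflexive — valid.
(D) ⟨R⟩ψ → [R]⟨R⟩ψ is axiom 5; it is valid on a frame exactly when R is euclidean. R is not euclidean, so not valid.

A, C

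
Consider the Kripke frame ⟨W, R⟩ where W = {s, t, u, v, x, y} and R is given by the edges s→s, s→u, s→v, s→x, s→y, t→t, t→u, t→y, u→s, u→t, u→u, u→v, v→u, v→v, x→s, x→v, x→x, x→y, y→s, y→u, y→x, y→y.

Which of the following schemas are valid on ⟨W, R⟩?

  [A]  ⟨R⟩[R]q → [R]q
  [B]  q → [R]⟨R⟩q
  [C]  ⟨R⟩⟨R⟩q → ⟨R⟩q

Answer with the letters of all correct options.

none

R is not symmetric: s R v but not v R s.
R is not transitive: s R u and u R t but not s R t.
R is not euclidean: s R u and s R x but not u R x.
(A) ⟨R⟩[R]q → [R]q is the dual of axiom 5; it is valid on a frame exactly when R is euclidean. R is not euclidean, so not valid.
(B) axiom B: valid iff R is symmetric. R is not symmetric — not valid.
(C) ⟨R⟩⟨R⟩q → ⟨R⟩q is the dual of axiom 4; it is valid on a frame exactly when R is transitive. R is not transitive, so not valid.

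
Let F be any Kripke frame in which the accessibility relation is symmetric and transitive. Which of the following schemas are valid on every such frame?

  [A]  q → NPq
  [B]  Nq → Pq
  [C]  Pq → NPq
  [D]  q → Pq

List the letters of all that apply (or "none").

A symmetric transitive relation is euclidean (uRv and uRw give vRu by symmetry, then vRw by transitivity).
(A) q → NPq is axiom B, which corresponds to symmetry. Every such R is symmetric — valid.
(B) Nq → Pq is axiom D, which corresponds to seriality. Such an R need not be serial — not valid.
(C) Pq → NPq is axiom 5, which corresponds to the euclidean property. Every such R is euclidean — valid.
(D) q → Pq is the dual of axiom T; it is valid on a frame exactly when R is reflexive. Such an R need not be reflexive, so not valid.

A, C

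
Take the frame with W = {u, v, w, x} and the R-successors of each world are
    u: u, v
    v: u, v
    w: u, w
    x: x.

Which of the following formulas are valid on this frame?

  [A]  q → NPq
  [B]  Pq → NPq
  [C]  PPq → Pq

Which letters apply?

R is not symmetric: w R u but not u R w.
R is not transitive: w R u and u R v but not w R v.
R is not euclidean: w R u and w R w but not u R w.
(A) q → NPq (axiom B) characterises the symmetric frames. R is not symmetric — not valid.
(B) axiom 5: valid iff R is euclidean. R is not euclidean — not valid.
(C) PPq → Pq is the dual of axiom 4, which corresponds to transitivity. R is not transitive — not valid.

none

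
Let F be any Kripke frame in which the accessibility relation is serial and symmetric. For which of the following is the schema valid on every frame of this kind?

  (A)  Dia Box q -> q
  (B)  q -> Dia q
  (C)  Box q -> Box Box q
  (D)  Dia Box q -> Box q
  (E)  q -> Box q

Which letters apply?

(A) Dia Box q -> q is the dual of axiom B, which corresponds to symmetry. Every such R is symmetric — valid.
(B) q -> Dia q (the dual of axiom T) characterises the reflexive frames. Such an R need not be reflexive — not valid.
(C) axiom 4: valid iff R is transitive. Such an R need not be transitive — not valid.
(D) Dia Box q -> Box q is the dual of axiom 5; it is valid on a frame exactly when R is euclidean. Such an R need not be euclidean, so not valid.
(E) q -> Box q is valid only on frames where every R-edge is a self-loop. Such an R need not be a subset of the identity — not valid.

A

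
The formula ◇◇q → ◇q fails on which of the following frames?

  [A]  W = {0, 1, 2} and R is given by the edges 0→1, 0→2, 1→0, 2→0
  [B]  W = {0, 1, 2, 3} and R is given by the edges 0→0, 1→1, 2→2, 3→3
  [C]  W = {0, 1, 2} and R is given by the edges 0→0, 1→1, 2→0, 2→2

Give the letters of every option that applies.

A

The schema ◇◇q → ◇q is the dual of axiom 4; it is valid on a frame iff R is transitive.
(A) R is not transitive (0 R 1 and 1 R 0 but not 0 R 0), so the schema fails here.
(B) R is transitive (R is closed under composition), so the schema is valid here.
(C) R is transitive (R is closed under composition), so the schema is valid here.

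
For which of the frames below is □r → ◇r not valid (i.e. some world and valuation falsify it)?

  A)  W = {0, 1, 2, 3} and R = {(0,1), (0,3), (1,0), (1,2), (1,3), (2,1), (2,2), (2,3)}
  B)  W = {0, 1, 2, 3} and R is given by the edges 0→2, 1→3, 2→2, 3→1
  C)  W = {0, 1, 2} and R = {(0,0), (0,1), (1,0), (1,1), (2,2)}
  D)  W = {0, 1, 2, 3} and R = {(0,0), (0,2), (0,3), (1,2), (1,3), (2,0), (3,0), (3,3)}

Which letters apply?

The schema □r → ◇r is axiom D; it is valid on a frame iff R is serial.
(A) R is not serial (3 has no R-successor), so the schema fails here.
(B) R is serial (every world has an R-successor), so the schema is valid here.
(C) R is serial (every world has an R-successor), so the schema is valid here.
(D) R is serial (every world has an R-successor), so the schema is valid here.

A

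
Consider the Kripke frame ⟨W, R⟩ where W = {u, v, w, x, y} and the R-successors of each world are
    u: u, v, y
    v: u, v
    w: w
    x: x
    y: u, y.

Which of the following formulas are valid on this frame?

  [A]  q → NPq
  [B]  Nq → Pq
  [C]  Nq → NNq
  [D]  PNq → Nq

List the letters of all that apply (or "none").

R is symmetric: every R-edge is matched by its reverse.
R is not transitive: v R u and u R y but not v R y.
R is not euclidean: u R v and u R y but not v R y.
R is serial: every world has an R-successor.
(A) q → NPq is axiom B; it is valid on a frame exactly when R is symmetric. R is symmetric, so valid.
(B) Nq → Pq is axiom D, which corresponds to seriality. R is serial — valid.
(C) axiom 4: valid iff R is transitive. R is not transitive — not valid.
(D) PNq → Nq is the dual of axiom 5; it is valid on a frame exactly when R is euclidean. R is not euclidean, so not valid.

A, B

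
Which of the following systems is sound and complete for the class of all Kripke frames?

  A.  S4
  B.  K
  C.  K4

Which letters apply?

B

(A) S4 is determined by the class of reflexive and transitive frames.
(B) K is determined by exactly this class.
(C) K4 is determined by the class of transitive frames.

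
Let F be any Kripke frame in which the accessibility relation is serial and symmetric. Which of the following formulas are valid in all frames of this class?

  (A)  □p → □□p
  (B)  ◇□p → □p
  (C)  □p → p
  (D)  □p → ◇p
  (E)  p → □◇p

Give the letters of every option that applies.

D, E

(A) □p → □□p is axiom 4, which corresponds to transitivity. Such an R need not be transitive — not valid.
(B) ◇□p → □p is the dual of axiom 5; it is valid on a frame exactly when R is euclidean. Such an R need not be euclidean, so not valid.
(C) □p → p is axiom T; it is valid on a frame exactly when R is reflexive. Such an R need not be reflexive, so not valid.
(D) □p → ◇p is axiom D, which corresponds to seriality. Every such R is serial — valid.
(E) p → □◇p is axiom B; it is valid on a frame exactly when R is symmetric. Every such R is symmetric, so valid.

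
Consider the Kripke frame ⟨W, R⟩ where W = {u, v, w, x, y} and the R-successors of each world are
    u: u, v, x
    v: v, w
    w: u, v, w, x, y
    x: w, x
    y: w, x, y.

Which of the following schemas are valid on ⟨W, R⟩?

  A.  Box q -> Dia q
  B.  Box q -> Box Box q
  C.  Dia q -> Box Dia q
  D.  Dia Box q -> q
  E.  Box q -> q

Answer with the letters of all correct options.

R is reflexive: each world relates to itself.
R is not symmetric: u R v but not v R u.
R is not transitive: u R v and v R w but not u R w.
R is not euclidean: u R v and u R u but not v R u.
R is serial: every world has an R-successor.
(A) axiom D: valid iff R is serial. R is serial — valid.
(B) Box q -> Box Box q is axiom 4; it is valid on a frame exactly when R is transitive. R is not transitive, so not valid.
(C) Dia q -> Box Dia q is axiom 5, which corresponds to the euclidean property. R is not euclidean — not valid.
(D) Dia Box q -> q (the dual of axiom B) characterises the symmetric frames. R is not symmetric — not valid.
(E) Box q -> q (axiom T) characterises the reflexive frames. R is reflexive — valid.

A, E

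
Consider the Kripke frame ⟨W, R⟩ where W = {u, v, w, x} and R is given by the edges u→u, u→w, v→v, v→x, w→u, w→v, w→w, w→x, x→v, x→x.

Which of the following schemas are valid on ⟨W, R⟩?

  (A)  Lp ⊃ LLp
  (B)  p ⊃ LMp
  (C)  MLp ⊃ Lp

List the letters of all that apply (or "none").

R is not symmetric: w R v but not v R w.
R is not transitive: u R w and w R v but not u R v.
R is not euclidean: w R u and w R v but not u R v.
(A) Lp ⊃ LLp is axiom 4, which corresponds to transitivity. R is not transitive — not valid.
(B) p ⊃ LMp is axiom B; it is valid on a frame exactly when R is symmetric. R is not symmetric, so not valid.
(C) MLp ⊃ Lp is the dual of axiom 5; it is valid on a frame exactly when R is euclidean. R is not euclidean, so not valid.

none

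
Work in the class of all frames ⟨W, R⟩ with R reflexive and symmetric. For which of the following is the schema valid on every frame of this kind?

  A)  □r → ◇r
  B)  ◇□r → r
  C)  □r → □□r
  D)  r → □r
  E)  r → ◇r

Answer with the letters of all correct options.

Reflexive relations are serial.
(A) □r → ◇r is axiom D, which corresponds to seriality. Every such R is serial — valid.
(B) ◇□r → r is the dual of axiom B, which corresponds to symmetry. Every such R is symmetric — valid.
(C) axiom 4: valid iff R is transitive. Such an R need not be transitive — not valid.
(D) r → □r is valid only on frames where every R-edge is a self-loop. Such an R need not be a subset of the identity — not valid.
(E) the dual of axiom T: valid iff R is reflexive. Every such R is reflexive — valid.

A, B, E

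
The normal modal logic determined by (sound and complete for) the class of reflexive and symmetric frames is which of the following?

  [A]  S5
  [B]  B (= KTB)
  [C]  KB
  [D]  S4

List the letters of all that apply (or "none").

(A) S5 is determined by the class of reflexive, symmetric, and transitive frames.
(B) B (= KTB) is determined by exactly this class.
(C) KB is determined by the class of symmetric frames.
(D) S4 is determined by the class of reflexive and transitive frames.

B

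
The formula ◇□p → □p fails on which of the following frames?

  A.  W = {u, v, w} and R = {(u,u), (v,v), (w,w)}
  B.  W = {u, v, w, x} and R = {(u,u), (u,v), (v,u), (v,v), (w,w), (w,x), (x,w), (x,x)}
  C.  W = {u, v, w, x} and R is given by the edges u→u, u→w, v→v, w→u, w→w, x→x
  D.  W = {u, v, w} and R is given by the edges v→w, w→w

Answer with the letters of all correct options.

The schema ◇□p → □p is the dual of axiom 5; it is valid on a frame iff R is euclidean.
(A) R is euclidean (any two R-successors of the same world are R-related), so the schema is valid here.
(B) R is euclidean (any two R-successors of the same world are R-related), so the schema is valid here.
(C) R is euclidean (any two R-successors of the same world are R-related), so the schema is valid here.
(D) R is euclidean (any two R-successors of the same world are R-related), so the schema is valid here.

none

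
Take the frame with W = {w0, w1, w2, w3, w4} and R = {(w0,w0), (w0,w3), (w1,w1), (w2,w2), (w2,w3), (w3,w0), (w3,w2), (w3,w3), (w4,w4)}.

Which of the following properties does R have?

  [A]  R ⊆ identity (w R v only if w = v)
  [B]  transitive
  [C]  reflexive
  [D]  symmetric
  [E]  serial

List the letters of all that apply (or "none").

C, D, E

(A) not ⊆ identity: w0 R w3 with w0 ≠ w3.
(B) not transitive: w0 R w3 and w3 R w2 but not w0 R w2.
(C) reflexive: each world relates to itself.
(D) symmetric: every R-edge is matched by its reverse.
(E) serial: every world has an R-successor.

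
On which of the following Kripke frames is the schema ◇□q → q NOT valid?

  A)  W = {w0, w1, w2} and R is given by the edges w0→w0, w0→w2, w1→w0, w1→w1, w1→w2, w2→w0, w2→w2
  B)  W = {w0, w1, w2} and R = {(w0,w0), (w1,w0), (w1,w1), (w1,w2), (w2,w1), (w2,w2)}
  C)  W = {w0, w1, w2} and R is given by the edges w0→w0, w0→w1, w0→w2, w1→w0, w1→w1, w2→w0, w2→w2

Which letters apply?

A, B

The schema ◇□q → q is the dual of axiom B; it is valid on a frame iff R is symmetric.
(A) R is not symmetric (w1 R w0 but not w0 R w1), so the schema fails here.
(B) R is not symmetric (w1 R w0 but not w0 R w1), so the schema fails here.
(C) R is symmetric (every R-edge is matched by its reverse), so the schema is valid here.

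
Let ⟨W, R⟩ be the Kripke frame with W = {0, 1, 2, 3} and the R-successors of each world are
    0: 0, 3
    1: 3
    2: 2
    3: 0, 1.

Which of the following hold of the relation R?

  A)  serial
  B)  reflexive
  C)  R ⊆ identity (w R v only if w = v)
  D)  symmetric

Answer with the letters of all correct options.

(A) serial: every world has an R-successor.
(B) not reflexive: not 1 R 1.
(C) not ⊆ identity: 0 R 3 with 0 ≠ 3.
(D) symmetric: every R-edge is matched by its reverse.

A, D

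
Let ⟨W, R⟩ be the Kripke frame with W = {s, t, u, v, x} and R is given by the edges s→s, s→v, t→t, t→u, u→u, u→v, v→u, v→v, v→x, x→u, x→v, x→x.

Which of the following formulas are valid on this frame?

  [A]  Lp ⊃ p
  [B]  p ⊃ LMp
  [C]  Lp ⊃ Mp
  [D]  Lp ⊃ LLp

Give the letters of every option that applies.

R is reflexive: each world relates to itself.
R is not symmetric: s R v but not v R s.
R is not transitive: s R v and v R u but not s R u.
R is serial: every world has an R-successor.
(A) Lp ⊃ p (axiom T) characterises the reflexive frames. R is reflexive — valid.
(B) p ⊃ LMp (axiom B) characterises the symmetric frames. R is not symmetric — not valid.
(C) axiom D: valid iff R is serial. R is serial — valid.
(D) Lp ⊃ LLp (axiom 4) characterises the transitive frames. R is not transitive — not valid.

A, C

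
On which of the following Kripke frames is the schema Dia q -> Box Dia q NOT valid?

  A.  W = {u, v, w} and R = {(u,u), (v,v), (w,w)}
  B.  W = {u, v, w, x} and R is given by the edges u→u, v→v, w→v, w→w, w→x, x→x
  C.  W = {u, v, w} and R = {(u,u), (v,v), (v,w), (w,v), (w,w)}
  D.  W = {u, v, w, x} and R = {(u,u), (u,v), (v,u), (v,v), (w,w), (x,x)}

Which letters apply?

B

The schema Dia q -> Box Dia q is axiom 5; it is valid on a frame iff R is euclidean.
(A) R is euclidean (any two R-successors of the same world are R-related), so the schema is valid here.
(B) R is not euclidean (w R v and w R w but not v R w), so the schema fails here.
(C) R is euclidean (any two R-successors of the same world are R-related), so the schema is valid here.
(D) R is euclidean (any two R-successors of the same world are R-related), so the schema is valid here.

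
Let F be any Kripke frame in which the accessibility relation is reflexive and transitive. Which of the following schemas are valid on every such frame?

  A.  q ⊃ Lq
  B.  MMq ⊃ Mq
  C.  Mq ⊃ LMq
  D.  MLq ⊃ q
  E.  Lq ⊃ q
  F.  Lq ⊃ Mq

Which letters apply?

Reflexive relations are serial.
(A) q ⊃ Lq (equivalent to ◇p→p) corresponds to R being a subset of the identity. Such an R need not be a subset of the identity, so not valid.
(B) the dual of axiom 4: valid iff R is transitive. Every such R is transitive — valid.
(C) Mq ⊃ LMq (axiom 5) characterises the euclidean frames. Such an R need not be euclidean — not valid.
(D) MLq ⊃ q is the dual of axiom B, which corresponds to symmetry. Such an R need not be symmetric — not valid.
(E) axiom T: valid iff R is reflexive. Every such R is reflexive — valid.
(F) axiom D: valid iff R is serial. Every such R is serial — valid.

B, E, F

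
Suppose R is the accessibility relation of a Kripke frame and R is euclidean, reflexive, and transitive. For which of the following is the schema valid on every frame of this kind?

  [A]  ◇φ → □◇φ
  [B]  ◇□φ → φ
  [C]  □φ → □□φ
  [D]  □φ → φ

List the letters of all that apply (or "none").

A relation that is euclidean, reflexive, and transitive is also serial and symmetric.
(A) axiom 5: valid iff R is euclidean. Every such R is euclidean — valid.
(B) the dual of axiom B: valid iff R is symmetric. Every such R is symmetric — valid.
(C) □φ → □□φ (axiom 4) characterises the transitive frames. Every such R is transitive — valid.
(D) □φ → φ (axiom T) characterises the reflexive frames. Every such R is reflexive — valid.

A, B, C, D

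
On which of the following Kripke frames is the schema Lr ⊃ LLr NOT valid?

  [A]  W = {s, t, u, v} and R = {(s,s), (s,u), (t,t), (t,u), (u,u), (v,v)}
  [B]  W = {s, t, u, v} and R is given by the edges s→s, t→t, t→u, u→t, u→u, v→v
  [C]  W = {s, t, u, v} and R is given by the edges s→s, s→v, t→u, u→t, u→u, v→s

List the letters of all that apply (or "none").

C

The schema Lr ⊃ LLr is axiom 4; it is valid on a frame iff R is transitive.
(A) R is transitive (R is closed under composition), so the schema is valid here.
(B) R is transitive (R is closed under composition), so the schema is valid here.
(C) R is not transitive (t R u and u R t but not t R t), so the schema fails here.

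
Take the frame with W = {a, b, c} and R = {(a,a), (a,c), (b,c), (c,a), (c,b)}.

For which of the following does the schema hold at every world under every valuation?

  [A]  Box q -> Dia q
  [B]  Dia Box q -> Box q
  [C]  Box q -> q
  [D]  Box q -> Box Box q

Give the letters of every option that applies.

R is not reflexive: not b R b.
R is not transitive: a R c and c R b but not a R b.
R is not euclidean: c R a and c R b but not a R b.
R is serial: every world has an R-successor.
(A) Box q -> Dia q (axiom D) characterises the serial frames. R is serial — valid.
(B) Dia Box q -> Box q is the dual of axiom 5; it is valid on a frame exactly when R is euclidean. R is not euclidean, so not valid.
(C) Box q -> q (axiom T) characterises the reflexive frames. R is not reflexive — not valid.
(D) Box q -> Box Box q (axiom 4) characterises the transitive frames. R is not transitive — not valid.

A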